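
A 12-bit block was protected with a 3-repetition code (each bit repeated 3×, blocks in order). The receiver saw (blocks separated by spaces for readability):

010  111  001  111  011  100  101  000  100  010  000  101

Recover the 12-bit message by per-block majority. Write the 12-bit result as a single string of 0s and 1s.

010110100001

Block 1 (010): 1 one → 0
Block 2 (111): 3 ones → 1
Block 3 (001): 1 one → 0
Block 4 (111): 3 ones → 1
Block 5 (011): 2 ones → 1
Block 6 (100): 1 one → 0
Block 7 (101): 2 ones → 1
Block 8 (000): 0 ones → 0
Block 9 (100): 1 one → 0
Block 10 (010): 1 one → 0
Block 11 (000): 0 ones → 0
Block 12 (101): 2 ones → 1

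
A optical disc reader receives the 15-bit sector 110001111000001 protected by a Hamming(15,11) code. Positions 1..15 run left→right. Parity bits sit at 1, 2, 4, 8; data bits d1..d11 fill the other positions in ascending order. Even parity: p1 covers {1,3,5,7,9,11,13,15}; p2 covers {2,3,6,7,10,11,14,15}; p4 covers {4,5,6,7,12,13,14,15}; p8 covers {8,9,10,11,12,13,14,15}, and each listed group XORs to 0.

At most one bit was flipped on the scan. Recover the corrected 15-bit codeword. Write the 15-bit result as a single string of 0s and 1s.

s1 (pos 1,3,5,7,9,11,13,15): 1⊕0⊕0⊕1⊕1⊕0⊕0⊕1 = 0
s2 (pos 2,3,6,7,10,11,14,15): 1⊕0⊕1⊕1⊕0⊕0⊕0⊕1 = 0
s4 (pos 4,5,6,7,12,13,14,15): 0⊕0⊕1⊕1⊕0⊕0⊕0⊕1 = 1
s8 (pos 8,9,10,11,12,13,14,15): 1⊕1⊕0⊕0⊕0⊕0⊕0⊕1 = 1
Syndrome s8…s1 = 1100 → error at position 12.
Flip position 12: 110001111000001 → 110001111001001

110001111001001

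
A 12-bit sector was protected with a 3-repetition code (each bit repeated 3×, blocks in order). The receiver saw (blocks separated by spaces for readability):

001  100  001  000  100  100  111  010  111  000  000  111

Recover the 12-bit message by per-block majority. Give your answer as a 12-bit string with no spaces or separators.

000000101001

Block 1 (001): 1 one → 0
Block 2 (100): 1 one → 0
Block 3 (001): 1 one → 0
Block 4 (000): 0 ones → 0
Block 5 (100): 1 one → 0
Block 6 (100): 1 one → 0
Block 7 (111): 3 ones → 1
Block 8 (010): 1 one → 0
Block 9 (111): 3 ones → 1
Block 10 (000): 0 ones → 0
Block 11 (000): 0 ones → 0
Block 12 (111): 3 ones → 1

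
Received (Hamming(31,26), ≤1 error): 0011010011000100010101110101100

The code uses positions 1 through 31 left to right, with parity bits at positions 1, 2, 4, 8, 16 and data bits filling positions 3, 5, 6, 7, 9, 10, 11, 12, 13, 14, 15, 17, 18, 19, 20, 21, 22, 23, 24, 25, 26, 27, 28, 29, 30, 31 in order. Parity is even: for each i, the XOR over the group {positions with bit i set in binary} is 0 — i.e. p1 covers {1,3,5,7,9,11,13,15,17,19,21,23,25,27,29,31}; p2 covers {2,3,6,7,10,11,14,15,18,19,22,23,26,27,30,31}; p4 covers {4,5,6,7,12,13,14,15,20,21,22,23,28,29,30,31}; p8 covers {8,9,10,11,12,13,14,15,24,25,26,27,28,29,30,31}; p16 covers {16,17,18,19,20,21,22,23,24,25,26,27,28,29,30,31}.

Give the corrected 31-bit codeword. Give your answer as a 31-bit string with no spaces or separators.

s1 (pos 1,3,5,7,9,11,13,15,17,19,21,23,25,27,29,31): 0⊕1⊕0⊕0⊕1⊕0⊕0⊕0⊕0⊕0⊕0⊕1⊕0⊕0⊕1⊕0 = 0
s2 (pos 2,3,6,7,10,11,14,15,18,19,22,23,26,27,30,31): 0⊕1⊕1⊕0⊕1⊕0⊕1⊕0⊕1⊕0⊕1⊕1⊕1⊕0⊕0⊕0 = 0
s4 (pos 4,5,6,7,12,13,14,15,20,21,22,23,28,29,30,31): 1⊕0⊕1⊕0⊕0⊕0⊕1⊕0⊕1⊕0⊕1⊕1⊕1⊕1⊕0⊕0 = 0
s8 (pos 8,9,10,11,12,13,14,15,24,25,26,27,28,29,30,31): 0⊕1⊕1⊕0⊕0⊕0⊕1⊕0⊕1⊕0⊕1⊕0⊕1⊕1⊕0⊕0 = 1
s16 (pos 16,17,18,19,20,21,22,23,24,25,26,27,28,29,30,31): 0⊕0⊕1⊕0⊕1⊕0⊕1⊕1⊕1⊕0⊕1⊕0⊕1⊕1⊕0⊕0 = 0
Syndrome s16…s1 = 01000 → error at position 8.
Flip position 8: 0011010011000100010101110101100 → 0011010111000100010101110101100

0011010111000100010101110101100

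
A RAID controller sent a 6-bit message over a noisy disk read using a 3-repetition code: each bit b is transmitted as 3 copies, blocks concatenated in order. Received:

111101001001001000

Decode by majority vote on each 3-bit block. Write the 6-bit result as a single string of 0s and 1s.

110000

Block 1 (111): 3 ones → 1
Block 2 (101): 2 ones → 1
Block 3 (001): 1 one → 0
Block 4 (001): 1 one → 0
Block 5 (001): 1 one → 0
Block 6 (000): 0 ones → 0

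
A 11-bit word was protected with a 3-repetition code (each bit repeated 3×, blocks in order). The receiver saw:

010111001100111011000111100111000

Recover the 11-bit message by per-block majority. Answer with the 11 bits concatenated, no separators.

01001101010

Block 1 (010): 1 one → 0
Block 2 (111): 3 ones → 1
Block 3 (001): 1 one → 0
Block 4 (100): 1 one → 0
Block 5 (111): 3 ones → 1
Block 6 (011): 2 ones → 1
Block 7 (000): 0 ones → 0
Block 8 (111): 3 ones → 1
Block 9 (100): 1 one → 0
Block 10 (111): 3 ones → 1
Block 11 (000): 0 ones → 0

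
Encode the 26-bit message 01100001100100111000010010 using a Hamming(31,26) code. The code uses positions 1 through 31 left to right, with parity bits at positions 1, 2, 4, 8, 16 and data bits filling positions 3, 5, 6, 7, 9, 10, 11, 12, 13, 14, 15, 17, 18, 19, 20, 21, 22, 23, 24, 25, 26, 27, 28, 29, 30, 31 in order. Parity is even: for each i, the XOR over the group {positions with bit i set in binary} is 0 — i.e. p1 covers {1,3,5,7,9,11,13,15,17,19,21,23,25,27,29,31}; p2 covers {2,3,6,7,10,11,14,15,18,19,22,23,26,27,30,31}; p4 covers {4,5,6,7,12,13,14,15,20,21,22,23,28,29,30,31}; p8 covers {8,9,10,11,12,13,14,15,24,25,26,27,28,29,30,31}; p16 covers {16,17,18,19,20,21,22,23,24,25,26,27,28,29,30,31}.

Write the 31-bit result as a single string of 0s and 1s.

1000110000011000100111000010010

Place data at non-parity positions: p1 p2 0 p4 1 1 0 p8 0 0 0 1 1 0 0 p16 1 0 0 1 1 1 0 0 0 0 1 0 0 1 0
p1 (pos 1,3,5,7,9,11,13,15,17,19,21,23,25,27,29,31): XOR of data positions = 0⊕1⊕0⊕0⊕0⊕1⊕0⊕1⊕0⊕1⊕0⊕0⊕1⊕0⊕0 = 1
p2 (pos 2,3,6,7,10,11,14,15,18,19,22,23,26,27,30,31): XOR of data positions = 0⊕1⊕0⊕0⊕0⊕0⊕0⊕0⊕0⊕1⊕0⊕0⊕1⊕1⊕0 = 0
p4 (pos 4,5,6,7,12,13,14,15,20,21,22,23,28,29,30,31): XOR of data positions = 1⊕1⊕0⊕1⊕1⊕0⊕0⊕1⊕1⊕1⊕0⊕0⊕0⊕1⊕0 = 0
p8 (pos 8,9,10,11,12,13,14,15,24,25,26,27,28,29,30,31): XOR of data positions = 0⊕0⊕0⊕1⊕1⊕0⊕0⊕0⊕0⊕0⊕1⊕0⊕0⊕1⊕0 = 0
p16 (pos 16,17,18,19,20,21,22,23,24,25,26,27,28,29,30,31): XOR of data positions = 1⊕0⊕0⊕1⊕1⊕1⊕0⊕0⊕0⊕0⊕1⊕0⊕0⊕1⊕0 = 0
Codeword: 1000110000011000100111000010010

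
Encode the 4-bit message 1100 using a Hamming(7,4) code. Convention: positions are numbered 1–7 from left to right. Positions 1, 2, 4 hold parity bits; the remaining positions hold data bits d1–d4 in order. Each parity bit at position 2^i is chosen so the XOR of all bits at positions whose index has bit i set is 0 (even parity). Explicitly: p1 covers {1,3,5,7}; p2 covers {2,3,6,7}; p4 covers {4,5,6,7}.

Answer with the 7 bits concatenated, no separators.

Place data at non-parity positions: p1 p2 1 p4 1 0 0
p1 (pos 1,3,5,7): XOR of data positions = 1⊕1⊕0 = 0
p2 (pos 2,3,6,7): XOR of data positions = 1⊕0⊕0 = 1
p4 (pos 4,5,6,7): XOR of data positions = 1⊕0⊕0 = 1
Codeword: 0111100

0111100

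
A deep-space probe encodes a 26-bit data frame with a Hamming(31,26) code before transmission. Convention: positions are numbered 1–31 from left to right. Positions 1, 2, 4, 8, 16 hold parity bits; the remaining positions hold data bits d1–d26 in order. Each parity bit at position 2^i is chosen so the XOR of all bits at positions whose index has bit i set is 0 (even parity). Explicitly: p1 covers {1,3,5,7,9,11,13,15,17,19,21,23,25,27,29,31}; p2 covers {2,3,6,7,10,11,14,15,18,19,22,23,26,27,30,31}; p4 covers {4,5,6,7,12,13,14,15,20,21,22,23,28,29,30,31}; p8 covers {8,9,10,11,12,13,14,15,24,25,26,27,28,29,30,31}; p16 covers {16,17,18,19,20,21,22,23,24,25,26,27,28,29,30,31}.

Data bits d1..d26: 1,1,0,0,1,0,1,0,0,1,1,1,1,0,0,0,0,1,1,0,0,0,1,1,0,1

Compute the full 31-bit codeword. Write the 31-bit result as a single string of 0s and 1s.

Place data at non-parity positions: p1 p2 1 p4 1 0 0 p8 1 0 1 0 0 1 1 p16 1 1 0 0 0 0 1 1 0 0 0 1 1 0 1
p1 (pos 1,3,5,7,9,11,13,15,17,19,21,23,25,27,29,31): XOR of data positions = 1⊕1⊕0⊕1⊕1⊕0⊕1⊕1⊕0⊕0⊕1⊕0⊕0⊕1⊕1 = 1
p2 (pos 2,3,6,7,10,11,14,15,18,19,22,23,26,27,30,31): XOR of data positions = 1⊕0⊕0⊕0⊕1⊕1⊕1⊕1⊕0⊕0⊕1⊕0⊕0⊕0⊕1 = 1
p4 (pos 4,5,6,7,12,13,14,15,20,21,22,23,28,29,30,31): XOR of data positions = 1⊕0⊕0⊕0⊕0⊕1⊕1⊕0⊕0⊕0⊕1⊕1⊕1⊕0⊕1 = 1
p8 (pos 8,9,10,11,12,13,14,15,24,25,26,27,28,29,30,31): XOR of data positions = 1⊕0⊕1⊕0⊕0⊕1⊕1⊕1⊕0⊕0⊕0⊕1⊕1⊕0⊕1 = 0
p16 (pos 16,17,18,19,20,21,22,23,24,25,26,27,28,29,30,31): XOR of data positions = 1⊕1⊕0⊕0⊕0⊕0⊕1⊕1⊕0⊕0⊕0⊕1⊕1⊕0⊕1 = 1
Codeword: 1111100010100111110000110001101

1111100010100111110000110001101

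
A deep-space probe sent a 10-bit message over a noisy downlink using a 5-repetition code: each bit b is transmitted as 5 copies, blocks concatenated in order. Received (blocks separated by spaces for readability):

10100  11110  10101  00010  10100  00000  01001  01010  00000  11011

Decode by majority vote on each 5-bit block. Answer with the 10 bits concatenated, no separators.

0110000001

Block 1 (10100): 2 ones → 0
Block 2 (11110): 4 ones → 1
Block 3 (10101): 3 ones → 1
Block 4 (00010): 1 one → 0
Block 5 (10100): 2 ones → 0
Block 6 (00000): 0 ones → 0
Block 7 (01001): 2 ones → 0
Block 8 (01010): 2 ones → 0
Block 9 (00000): 0 ones → 0
Block 10 (11011): 4 ones → 1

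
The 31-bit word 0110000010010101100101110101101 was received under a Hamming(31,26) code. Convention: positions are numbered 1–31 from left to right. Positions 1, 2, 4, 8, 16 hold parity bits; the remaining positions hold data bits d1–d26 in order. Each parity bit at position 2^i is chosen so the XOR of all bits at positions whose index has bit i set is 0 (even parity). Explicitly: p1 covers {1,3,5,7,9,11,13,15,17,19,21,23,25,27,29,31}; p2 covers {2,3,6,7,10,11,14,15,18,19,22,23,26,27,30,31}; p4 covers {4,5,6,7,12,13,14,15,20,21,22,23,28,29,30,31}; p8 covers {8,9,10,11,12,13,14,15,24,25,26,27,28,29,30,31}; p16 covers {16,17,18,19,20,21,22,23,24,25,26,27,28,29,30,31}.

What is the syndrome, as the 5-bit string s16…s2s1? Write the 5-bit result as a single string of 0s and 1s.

00010

s1 (pos 1,3,5,7,9,11,13,15,17,19,21,23,25,27,29,31): 0⊕1⊕0⊕0⊕1⊕0⊕0⊕0⊕1⊕0⊕0⊕1⊕0⊕0⊕1⊕1 = 0
s2 (pos 2,3,6,7,10,11,14,15,18,19,22,23,26,27,30,31): 1⊕1⊕0⊕0⊕0⊕0⊕1⊕0⊕0⊕0⊕1⊕1⊕1⊕0⊕0⊕1 = 1
s4 (pos 4,5,6,7,12,13,14,15,20,21,22,23,28,29,30,31): 0⊕0⊕0⊕0⊕1⊕0⊕1⊕0⊕1⊕0⊕1⊕1⊕1⊕1⊕0⊕1 = 0
s8 (pos 8,9,10,11,12,13,14,15,24,25,26,27,28,29,30,31): 0⊕1⊕0⊕0⊕1⊕0⊕1⊕0⊕1⊕0⊕1⊕0⊕1⊕1⊕0⊕1 = 0
s16 (pos 16,17,18,19,20,21,22,23,24,25,26,27,28,29,30,31): 1⊕1⊕0⊕0⊕1⊕0⊕1⊕1⊕1⊕0⊕1⊕0⊕1⊕1⊕0⊕1 = 0
Syndrome s16…s1 = 00010 → error at position 2.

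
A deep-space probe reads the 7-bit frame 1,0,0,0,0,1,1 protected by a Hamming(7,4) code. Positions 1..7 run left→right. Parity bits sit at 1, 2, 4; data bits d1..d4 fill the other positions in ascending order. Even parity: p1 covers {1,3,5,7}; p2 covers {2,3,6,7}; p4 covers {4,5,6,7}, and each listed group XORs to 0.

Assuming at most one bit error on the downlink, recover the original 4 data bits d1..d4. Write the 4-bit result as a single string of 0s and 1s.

0011

s1 (pos 1,3,5,7): 1⊕0⊕0⊕1 = 0
s2 (pos 2,3,6,7): 0⊕0⊕1⊕1 = 0
s4 (pos 4,5,6,7): 0⊕0⊕1⊕1 = 0
Syndrome s4…s1 = 000 → no error.
Read data bits from positions 3,5,6,7: 0011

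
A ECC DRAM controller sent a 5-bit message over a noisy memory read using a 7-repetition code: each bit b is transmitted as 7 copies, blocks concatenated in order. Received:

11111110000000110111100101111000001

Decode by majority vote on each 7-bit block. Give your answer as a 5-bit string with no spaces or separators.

Block 1 (1111111): 7 ones → 1
Block 2 (0000000): 0 ones → 0
Block 3 (1101111): 6 ones → 1
Block 4 (0010111): 4 ones → 1
Block 5 (1000001): 2 ones → 0

10110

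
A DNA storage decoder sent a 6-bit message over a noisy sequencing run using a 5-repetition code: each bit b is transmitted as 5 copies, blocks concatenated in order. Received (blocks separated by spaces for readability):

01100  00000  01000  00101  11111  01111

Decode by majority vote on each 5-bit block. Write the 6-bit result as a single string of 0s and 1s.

000011

Block 1 (01100): 2 ones → 0
Block 2 (00000): 0 ones → 0
Block 3 (01000): 1 one → 0
Block 4 (00101): 2 ones → 0
Block 5 (11111): 5 ones → 1
Block 6 (01111): 4 ones → 1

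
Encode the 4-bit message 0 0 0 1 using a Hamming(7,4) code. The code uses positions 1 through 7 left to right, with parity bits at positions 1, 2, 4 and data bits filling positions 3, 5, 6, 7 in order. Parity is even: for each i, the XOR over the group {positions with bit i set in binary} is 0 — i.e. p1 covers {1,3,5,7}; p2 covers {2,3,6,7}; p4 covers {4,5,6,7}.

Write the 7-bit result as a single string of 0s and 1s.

Place data at non-parity positions: p1 p2 0 p4 0 0 1
p1 (pos 1,3,5,7): XOR of data positions = 0⊕0⊕1 = 1
p2 (pos 2,3,6,7): XOR of data positions = 0⊕0⊕1 = 1
p4 (pos 4,5,6,7): XOR of data positions = 0⊕0⊕1 = 1
Codeword: 1101001

1101001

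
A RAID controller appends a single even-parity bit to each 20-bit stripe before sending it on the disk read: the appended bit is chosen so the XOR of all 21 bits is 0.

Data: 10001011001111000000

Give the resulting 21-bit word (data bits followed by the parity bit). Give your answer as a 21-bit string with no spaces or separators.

100010110011110000000

XOR of the 20 data bits: 1⊕0⊕0⊕0⊕1⊕0⊕1⊕1⊕0⊕0⊕1⊕1⊕1⊕1⊕0⊕0⊕0⊕0⊕0⊕0 = 0
Parity bit = 0 (so all 21 bits XOR to 0).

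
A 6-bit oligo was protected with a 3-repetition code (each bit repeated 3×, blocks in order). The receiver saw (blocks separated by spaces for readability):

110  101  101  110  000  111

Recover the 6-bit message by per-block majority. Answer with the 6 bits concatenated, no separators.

Block 1 (110): 2 ones → 1
Block 2 (101): 2 ones → 1
Block 3 (101): 2 ones → 1
Block 4 (110): 2 ones → 1
Block 5 (000): 0 ones → 0
Block 6 (111): 3 ones → 1

111101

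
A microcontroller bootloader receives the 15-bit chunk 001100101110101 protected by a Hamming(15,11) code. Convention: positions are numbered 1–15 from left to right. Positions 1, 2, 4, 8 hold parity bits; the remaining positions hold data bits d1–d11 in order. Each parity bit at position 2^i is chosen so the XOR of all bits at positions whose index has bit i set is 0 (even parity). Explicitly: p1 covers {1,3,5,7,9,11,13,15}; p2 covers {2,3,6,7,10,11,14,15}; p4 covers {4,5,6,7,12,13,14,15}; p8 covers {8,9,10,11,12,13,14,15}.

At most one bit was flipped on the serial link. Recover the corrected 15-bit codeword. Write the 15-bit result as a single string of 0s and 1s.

001100101010101

s1 (pos 1,3,5,7,9,11,13,15): 0⊕1⊕0⊕1⊕1⊕1⊕1⊕1 = 0
s2 (pos 2,3,6,7,10,11,14,15): 0⊕1⊕0⊕1⊕1⊕1⊕0⊕1 = 1
s4 (pos 4,5,6,7,12,13,14,15): 1⊕0⊕0⊕1⊕0⊕1⊕0⊕1 = 0
s8 (pos 8,9,10,11,12,13,14,15): 0⊕1⊕1⊕1⊕0⊕1⊕0⊕1 = 1
Syndrome s8…s1 = 1010 → error at position 10.
Flip position 10: 001100101110101 → 001100101010101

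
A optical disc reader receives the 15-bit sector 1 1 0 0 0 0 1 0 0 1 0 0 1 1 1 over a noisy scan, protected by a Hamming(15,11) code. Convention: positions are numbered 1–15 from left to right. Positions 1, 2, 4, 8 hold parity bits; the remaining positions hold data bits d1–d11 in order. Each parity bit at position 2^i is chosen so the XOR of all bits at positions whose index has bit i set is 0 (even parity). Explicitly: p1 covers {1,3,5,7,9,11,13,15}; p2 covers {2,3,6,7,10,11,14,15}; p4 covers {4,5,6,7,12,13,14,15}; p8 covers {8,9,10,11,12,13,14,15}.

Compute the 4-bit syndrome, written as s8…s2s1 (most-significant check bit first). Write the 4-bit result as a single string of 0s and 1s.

0010

s1 (pos 1,3,5,7,9,11,13,15): 1⊕0⊕0⊕1⊕0⊕0⊕1⊕1 = 0
s2 (pos 2,3,6,7,10,11,14,15): 1⊕0⊕0⊕1⊕1⊕0⊕1⊕1 = 1
s4 (pos 4,5,6,7,12,13,14,15): 0⊕0⊕0⊕1⊕0⊕1⊕1⊕1 = 0
s8 (pos 8,9,10,11,12,13,14,15): 0⊕0⊕1⊕0⊕0⊕1⊕1⊕1 = 0
Syndrome s8…s1 = 0010 → error at position 2.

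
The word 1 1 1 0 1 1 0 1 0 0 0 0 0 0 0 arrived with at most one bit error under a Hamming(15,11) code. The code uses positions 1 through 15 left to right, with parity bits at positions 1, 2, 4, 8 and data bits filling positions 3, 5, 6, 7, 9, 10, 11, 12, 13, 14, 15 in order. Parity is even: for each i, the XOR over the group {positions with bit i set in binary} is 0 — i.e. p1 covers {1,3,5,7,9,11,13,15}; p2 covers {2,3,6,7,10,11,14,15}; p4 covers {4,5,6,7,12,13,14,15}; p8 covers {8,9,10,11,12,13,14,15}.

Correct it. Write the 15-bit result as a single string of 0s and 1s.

111011010010000

s1 (pos 1,3,5,7,9,11,13,15): 1⊕1⊕1⊕0⊕0⊕0⊕0⊕0 = 1
s2 (pos 2,3,6,7,10,11,14,15): 1⊕1⊕1⊕0⊕0⊕0⊕0⊕0 = 1
s4 (pos 4,5,6,7,12,13,14,15): 0⊕1⊕1⊕0⊕0⊕0⊕0⊕0 = 0
s8 (pos 8,9,10,11,12,13,14,15): 1⊕0⊕0⊕0⊕0⊕0⊕0⊕0 = 1
Syndrome s8…s1 = 1011 → error at position 11.
Flip position 11: 111011010000000 → 111011010010000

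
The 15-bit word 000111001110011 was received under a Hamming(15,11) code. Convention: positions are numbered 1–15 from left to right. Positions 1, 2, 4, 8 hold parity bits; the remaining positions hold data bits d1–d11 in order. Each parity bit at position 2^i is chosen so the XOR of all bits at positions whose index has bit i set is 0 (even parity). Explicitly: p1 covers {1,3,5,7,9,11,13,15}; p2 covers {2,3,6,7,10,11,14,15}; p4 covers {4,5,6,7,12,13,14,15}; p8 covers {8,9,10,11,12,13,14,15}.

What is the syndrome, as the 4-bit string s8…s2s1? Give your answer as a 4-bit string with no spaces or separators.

s1 (pos 1,3,5,7,9,11,13,15): 0⊕0⊕1⊕0⊕1⊕1⊕0⊕1 = 0
s2 (pos 2,3,6,7,10,11,14,15): 0⊕0⊕1⊕0⊕1⊕1⊕1⊕1 = 1
s4 (pos 4,5,6,7,12,13,14,15): 1⊕1⊕1⊕0⊕0⊕0⊕1⊕1 = 1
s8 (pos 8,9,10,11,12,13,14,15): 0⊕1⊕1⊕1⊕0⊕0⊕1⊕1 = 1
Syndrome s8…s1 = 1110 → error at position 14.

1110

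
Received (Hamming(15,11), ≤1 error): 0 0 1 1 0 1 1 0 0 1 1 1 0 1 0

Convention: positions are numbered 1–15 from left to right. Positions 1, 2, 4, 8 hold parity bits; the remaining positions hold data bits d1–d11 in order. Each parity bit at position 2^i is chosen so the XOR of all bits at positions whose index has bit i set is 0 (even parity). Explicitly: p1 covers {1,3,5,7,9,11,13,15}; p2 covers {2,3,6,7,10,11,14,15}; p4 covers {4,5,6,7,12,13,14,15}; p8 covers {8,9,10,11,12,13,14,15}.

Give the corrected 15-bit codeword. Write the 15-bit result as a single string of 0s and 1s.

s1 (pos 1,3,5,7,9,11,13,15): 0⊕1⊕0⊕1⊕0⊕1⊕0⊕0 = 1
s2 (pos 2,3,6,7,10,11,14,15): 0⊕1⊕1⊕1⊕1⊕1⊕1⊕0 = 0
s4 (pos 4,5,6,7,12,13,14,15): 1⊕0⊕1⊕1⊕1⊕0⊕1⊕0 = 1
s8 (pos 8,9,10,11,12,13,14,15): 0⊕0⊕1⊕1⊕1⊕0⊕1⊕0 = 0
Syndrome s8…s1 = 0101 → error at position 5.
Flip position 5: 001101100111010 → 001111100111010

001111100111010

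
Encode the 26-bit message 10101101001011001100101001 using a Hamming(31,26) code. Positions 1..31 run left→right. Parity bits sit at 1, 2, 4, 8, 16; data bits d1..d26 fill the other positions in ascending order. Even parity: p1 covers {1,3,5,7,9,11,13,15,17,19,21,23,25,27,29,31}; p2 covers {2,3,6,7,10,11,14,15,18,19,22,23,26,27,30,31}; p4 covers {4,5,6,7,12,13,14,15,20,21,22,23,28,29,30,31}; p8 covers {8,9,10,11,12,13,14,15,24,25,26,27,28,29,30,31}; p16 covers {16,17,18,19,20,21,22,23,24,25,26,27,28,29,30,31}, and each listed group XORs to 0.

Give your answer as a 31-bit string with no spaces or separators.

Place data at non-parity positions: p1 p2 1 p4 0 1 0 p8 1 1 0 1 0 0 1 p16 0 1 1 0 0 1 1 0 0 1 0 1 0 0 1
p1 (pos 1,3,5,7,9,11,13,15,17,19,21,23,25,27,29,31): XOR of data positions = 1⊕0⊕0⊕1⊕0⊕0⊕1⊕0⊕1⊕0⊕1⊕0⊕0⊕0⊕1 = 0
p2 (pos 2,3,6,7,10,11,14,15,18,19,22,23,26,27,30,31): XOR of data positions = 1⊕1⊕0⊕1⊕0⊕0⊕1⊕1⊕1⊕1⊕1⊕1⊕0⊕0⊕1 = 0
p4 (pos 4,5,6,7,12,13,14,15,20,21,22,23,28,29,30,31): XOR of data positions = 0⊕1⊕0⊕1⊕0⊕0⊕1⊕0⊕0⊕1⊕1⊕1⊕0⊕0⊕1 = 1
p8 (pos 8,9,10,11,12,13,14,15,24,25,26,27,28,29,30,31): XOR of data positions = 1⊕1⊕0⊕1⊕0⊕0⊕1⊕0⊕0⊕1⊕0⊕1⊕0⊕0⊕1 = 1
p16 (pos 16,17,18,19,20,21,22,23,24,25,26,27,28,29,30,31): XOR of data positions = 0⊕1⊕1⊕0⊕0⊕1⊕1⊕0⊕0⊕1⊕0⊕1⊕0⊕0⊕1 = 1
Codeword: 0011010111010011011001100101001

0011010111010011011001100101001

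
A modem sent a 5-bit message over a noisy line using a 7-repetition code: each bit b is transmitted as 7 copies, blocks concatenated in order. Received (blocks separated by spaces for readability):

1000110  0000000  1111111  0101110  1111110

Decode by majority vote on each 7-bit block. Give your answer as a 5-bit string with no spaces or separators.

00111

Block 1 (1000110): 3 ones → 0
Block 2 (0000000): 0 ones → 0
Block 3 (1111111): 7 ones → 1
Block 4 (0101110): 4 ones → 1
Block 5 (1111110): 6 ones → 1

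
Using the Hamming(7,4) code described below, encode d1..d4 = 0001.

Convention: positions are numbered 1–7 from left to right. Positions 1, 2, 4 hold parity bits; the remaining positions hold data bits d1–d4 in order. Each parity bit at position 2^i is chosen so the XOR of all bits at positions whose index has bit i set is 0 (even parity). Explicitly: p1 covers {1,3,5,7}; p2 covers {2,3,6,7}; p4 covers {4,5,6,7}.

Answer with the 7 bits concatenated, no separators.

1101001

Place data at non-parity positions: p1 p2 0 p4 0 0 1
p1 (pos 1,3,5,7): XOR of data positions = 0⊕0⊕1 = 1
p2 (pos 2,3,6,7): XOR of data positions = 0⊕0⊕1 = 1
p4 (pos 4,5,6,7): XOR of data positions = 0⊕0⊕1 = 1
Codeword: 1101001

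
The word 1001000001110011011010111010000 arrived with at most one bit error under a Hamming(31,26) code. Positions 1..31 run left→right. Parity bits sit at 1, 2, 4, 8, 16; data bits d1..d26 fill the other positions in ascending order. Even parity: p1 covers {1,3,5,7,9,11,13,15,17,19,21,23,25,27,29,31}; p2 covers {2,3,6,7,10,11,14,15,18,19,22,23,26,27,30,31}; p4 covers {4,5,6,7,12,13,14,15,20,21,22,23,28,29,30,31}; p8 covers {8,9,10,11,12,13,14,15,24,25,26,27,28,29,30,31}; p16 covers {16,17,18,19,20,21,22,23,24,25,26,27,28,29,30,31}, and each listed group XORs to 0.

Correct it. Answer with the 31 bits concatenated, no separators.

s1 (pos 1,3,5,7,9,11,13,15,17,19,21,23,25,27,29,31): 1⊕0⊕0⊕0⊕0⊕1⊕0⊕1⊕0⊕1⊕1⊕1⊕1⊕1⊕0⊕0 = 0
s2 (pos 2,3,6,7,10,11,14,15,18,19,22,23,26,27,30,31): 0⊕0⊕0⊕0⊕1⊕1⊕0⊕1⊕1⊕1⊕0⊕1⊕0⊕1⊕0⊕0 = 1
s4 (pos 4,5,6,7,12,13,14,15,20,21,22,23,28,29,30,31): 1⊕0⊕0⊕0⊕1⊕0⊕0⊕1⊕0⊕1⊕0⊕1⊕0⊕0⊕0⊕0 = 1
s8 (pos 8,9,10,11,12,13,14,15,24,25,26,27,28,29,30,31): 0⊕0⊕1⊕1⊕1⊕0⊕0⊕1⊕1⊕1⊕0⊕1⊕0⊕0⊕0⊕0 = 1
s16 (pos 16,17,18,19,20,21,22,23,24,25,26,27,28,29,30,31): 1⊕0⊕1⊕1⊕0⊕1⊕0⊕1⊕1⊕1⊕0⊕1⊕0⊕0⊕0⊕0 = 0
Syndrome s16…s1 = 01110 → error at position 14.
Flip position 14: 1001000001110011011010111010000 → 1001000001110111011010111010000

1001000001110111011010111010000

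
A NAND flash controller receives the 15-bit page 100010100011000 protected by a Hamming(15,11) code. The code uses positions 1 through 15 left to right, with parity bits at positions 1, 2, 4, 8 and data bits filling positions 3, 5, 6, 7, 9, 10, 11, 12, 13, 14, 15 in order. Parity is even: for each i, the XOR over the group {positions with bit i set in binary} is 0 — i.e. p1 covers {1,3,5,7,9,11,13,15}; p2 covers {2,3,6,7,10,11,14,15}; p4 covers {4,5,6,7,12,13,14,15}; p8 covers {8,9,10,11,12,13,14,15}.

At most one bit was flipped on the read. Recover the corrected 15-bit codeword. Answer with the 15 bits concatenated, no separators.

s1 (pos 1,3,5,7,9,11,13,15): 1⊕0⊕1⊕1⊕0⊕1⊕0⊕0 = 0
s2 (pos 2,3,6,7,10,11,14,15): 0⊕0⊕0⊕1⊕0⊕1⊕0⊕0 = 0
s4 (pos 4,5,6,7,12,13,14,15): 0⊕1⊕0⊕1⊕1⊕0⊕0⊕0 = 1
s8 (pos 8,9,10,11,12,13,14,15): 0⊕0⊕0⊕1⊕1⊕0⊕0⊕0 = 0
Syndrome s8…s1 = 0100 → error at position 4.
Flip position 4: 100010100011000 → 100110100011000

100110100011000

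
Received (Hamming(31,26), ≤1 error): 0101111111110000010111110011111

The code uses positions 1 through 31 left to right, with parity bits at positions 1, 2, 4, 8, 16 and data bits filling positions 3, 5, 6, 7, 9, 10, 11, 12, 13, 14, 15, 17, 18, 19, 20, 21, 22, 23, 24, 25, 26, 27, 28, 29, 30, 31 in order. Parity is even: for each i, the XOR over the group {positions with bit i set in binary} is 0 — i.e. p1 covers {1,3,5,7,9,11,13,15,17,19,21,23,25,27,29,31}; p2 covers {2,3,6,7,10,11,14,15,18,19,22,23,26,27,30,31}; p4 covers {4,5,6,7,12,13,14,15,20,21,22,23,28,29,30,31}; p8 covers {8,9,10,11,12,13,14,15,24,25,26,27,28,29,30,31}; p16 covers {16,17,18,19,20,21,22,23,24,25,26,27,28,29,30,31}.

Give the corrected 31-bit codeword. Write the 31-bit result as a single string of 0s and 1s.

0101111111110000010111110011110

s1 (pos 1,3,5,7,9,11,13,15,17,19,21,23,25,27,29,31): 0⊕0⊕1⊕1⊕1⊕1⊕0⊕0⊕0⊕0⊕1⊕1⊕0⊕1⊕1⊕1 = 1
s2 (pos 2,3,6,7,10,11,14,15,18,19,22,23,26,27,30,31): 1⊕0⊕1⊕1⊕1⊕1⊕0⊕0⊕1⊕0⊕1⊕1⊕0⊕1⊕1⊕1 = 1
s4 (pos 4,5,6,7,12,13,14,15,20,21,22,23,28,29,30,31): 1⊕1⊕1⊕1⊕1⊕0⊕0⊕0⊕1⊕1⊕1⊕1⊕1⊕1⊕1⊕1 = 1
s8 (pos 8,9,10,11,12,13,14,15,24,25,26,27,28,29,30,31): 1⊕1⊕1⊕1⊕1⊕0⊕0⊕0⊕1⊕0⊕0⊕1⊕1⊕1⊕1⊕1 = 1
s16 (pos 16,17,18,19,20,21,22,23,24,25,26,27,28,29,30,31): 0⊕0⊕1⊕0⊕1⊕1⊕1⊕1⊕1⊕0⊕0⊕1⊕1⊕1⊕1⊕1 = 1
Syndrome s16…s1 = 11111 → error at position 31.
Flip position 31: 0101111111110000010111110011111 → 0101111111110000010111110011110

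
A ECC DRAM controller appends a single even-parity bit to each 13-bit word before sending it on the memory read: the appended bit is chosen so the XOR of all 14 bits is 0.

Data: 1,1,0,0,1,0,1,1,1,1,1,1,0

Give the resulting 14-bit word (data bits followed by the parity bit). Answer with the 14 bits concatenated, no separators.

11001011111101

XOR of the 13 data bits: 1⊕1⊕0⊕0⊕1⊕0⊕1⊕1⊕1⊕1⊕1⊕1⊕0 = 1
Parity bit = 1 (so all 14 bits XOR to 0).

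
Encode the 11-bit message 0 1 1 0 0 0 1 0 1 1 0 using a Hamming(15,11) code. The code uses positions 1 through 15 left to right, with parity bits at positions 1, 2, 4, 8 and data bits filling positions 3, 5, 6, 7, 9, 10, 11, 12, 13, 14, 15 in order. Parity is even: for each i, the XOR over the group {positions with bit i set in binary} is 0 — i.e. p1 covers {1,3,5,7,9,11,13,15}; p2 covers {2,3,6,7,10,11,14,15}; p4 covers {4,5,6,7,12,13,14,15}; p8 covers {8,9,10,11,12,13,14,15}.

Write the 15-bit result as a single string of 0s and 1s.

110011010010110

Place data at non-parity positions: p1 p2 0 p4 1 1 0 p8 0 0 1 0 1 1 0
p1 (pos 1,3,5,7,9,11,13,15): XOR of data positions = 0⊕1⊕0⊕0⊕1⊕1⊕0 = 1
p2 (pos 2,3,6,7,10,11,14,15): XOR of data positions = 0⊕1⊕0⊕0⊕1⊕1⊕0 = 1
p4 (pos 4,5,6,7,12,13,14,15): XOR of data positions = 1⊕1⊕0⊕0⊕1⊕1⊕0 = 0
p8 (pos 8,9,10,11,12,13,14,15): XOR of data positions = 0⊕0⊕1⊕0⊕1⊕1⊕0 = 1
Codeword: 110011010010110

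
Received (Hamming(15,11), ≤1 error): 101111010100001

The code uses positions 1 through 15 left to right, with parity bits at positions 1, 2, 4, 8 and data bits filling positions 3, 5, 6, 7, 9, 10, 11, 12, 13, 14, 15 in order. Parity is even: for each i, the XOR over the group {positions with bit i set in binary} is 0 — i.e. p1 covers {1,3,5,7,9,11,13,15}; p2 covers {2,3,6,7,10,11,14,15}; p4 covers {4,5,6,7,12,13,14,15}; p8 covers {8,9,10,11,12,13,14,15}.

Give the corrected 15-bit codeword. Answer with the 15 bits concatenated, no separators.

101111000100001

s1 (pos 1,3,5,7,9,11,13,15): 1⊕1⊕1⊕0⊕0⊕0⊕0⊕1 = 0
s2 (pos 2,3,6,7,10,11,14,15): 0⊕1⊕1⊕0⊕1⊕0⊕0⊕1 = 0
s4 (pos 4,5,6,7,12,13,14,15): 1⊕1⊕1⊕0⊕0⊕0⊕0⊕1 = 0
s8 (pos 8,9,10,11,12,13,14,15): 1⊕0⊕1⊕0⊕0⊕0⊕0⊕1 = 1
Syndrome s8…s1 = 1000 → error at position 8.
Flip position 8: 101111010100001 → 101111000100001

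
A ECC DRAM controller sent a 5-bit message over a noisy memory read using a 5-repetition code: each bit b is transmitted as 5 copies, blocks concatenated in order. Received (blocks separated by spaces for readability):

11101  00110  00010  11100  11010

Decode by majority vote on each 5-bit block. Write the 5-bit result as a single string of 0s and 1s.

10011

Block 1 (11101): 4 ones → 1
Block 2 (00110): 2 ones → 0
Block 3 (00010): 1 one → 0
Block 4 (11100): 3 ones → 1
Block 5 (11010): 3 ones → 1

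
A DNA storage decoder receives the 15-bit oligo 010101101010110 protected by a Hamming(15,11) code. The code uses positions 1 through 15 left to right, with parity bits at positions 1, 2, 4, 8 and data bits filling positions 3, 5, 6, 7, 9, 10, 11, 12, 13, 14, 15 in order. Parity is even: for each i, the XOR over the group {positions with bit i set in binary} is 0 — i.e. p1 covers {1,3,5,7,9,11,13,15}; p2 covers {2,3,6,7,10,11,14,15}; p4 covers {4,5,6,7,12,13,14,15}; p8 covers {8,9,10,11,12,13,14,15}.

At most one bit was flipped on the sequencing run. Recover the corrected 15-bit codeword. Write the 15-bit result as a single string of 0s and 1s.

s1 (pos 1,3,5,7,9,11,13,15): 0⊕0⊕0⊕1⊕1⊕1⊕1⊕0 = 0
s2 (pos 2,3,6,7,10,11,14,15): 1⊕0⊕1⊕1⊕0⊕1⊕1⊕0 = 1
s4 (pos 4,5,6,7,12,13,14,15): 1⊕0⊕1⊕1⊕0⊕1⊕1⊕0 = 1
s8 (pos 8,9,10,11,12,13,14,15): 0⊕1⊕0⊕1⊕0⊕1⊕1⊕0 = 0
Syndrome s8…s1 = 0110 → error at position 6.
Flip position 6: 010101101010110 → 010100101010110

010100101010110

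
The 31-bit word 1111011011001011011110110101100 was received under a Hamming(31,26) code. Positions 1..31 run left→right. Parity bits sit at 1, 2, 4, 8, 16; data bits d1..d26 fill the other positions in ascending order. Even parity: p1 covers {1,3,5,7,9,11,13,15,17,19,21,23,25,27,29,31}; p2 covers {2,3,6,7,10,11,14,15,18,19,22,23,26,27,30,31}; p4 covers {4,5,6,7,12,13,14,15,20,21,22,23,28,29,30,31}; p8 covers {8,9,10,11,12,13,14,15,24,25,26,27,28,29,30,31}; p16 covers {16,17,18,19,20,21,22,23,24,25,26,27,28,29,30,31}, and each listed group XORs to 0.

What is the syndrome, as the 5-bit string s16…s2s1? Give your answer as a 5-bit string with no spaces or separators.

s1 (pos 1,3,5,7,9,11,13,15,17,19,21,23,25,27,29,31): 1⊕1⊕0⊕1⊕1⊕0⊕1⊕1⊕0⊕1⊕1⊕1⊕0⊕0⊕1⊕0 = 0
s2 (pos 2,3,6,7,10,11,14,15,18,19,22,23,26,27,30,31): 1⊕1⊕1⊕1⊕1⊕0⊕0⊕1⊕1⊕1⊕0⊕1⊕1⊕0⊕0⊕0 = 0
s4 (pos 4,5,6,7,12,13,14,15,20,21,22,23,28,29,30,31): 1⊕0⊕1⊕1⊕0⊕1⊕0⊕1⊕1⊕1⊕0⊕1⊕1⊕1⊕0⊕0 = 0
s8 (pos 8,9,10,11,12,13,14,15,24,25,26,27,28,29,30,31): 0⊕1⊕1⊕0⊕0⊕1⊕0⊕1⊕1⊕0⊕1⊕0⊕1⊕1⊕0⊕0 = 0
s16 (pos 16,17,18,19,20,21,22,23,24,25,26,27,28,29,30,31): 1⊕0⊕1⊕1⊕1⊕1⊕0⊕1⊕1⊕0⊕1⊕0⊕1⊕1⊕0⊕0 = 0
Syndrome s16…s1 = 00000 → no error.

00000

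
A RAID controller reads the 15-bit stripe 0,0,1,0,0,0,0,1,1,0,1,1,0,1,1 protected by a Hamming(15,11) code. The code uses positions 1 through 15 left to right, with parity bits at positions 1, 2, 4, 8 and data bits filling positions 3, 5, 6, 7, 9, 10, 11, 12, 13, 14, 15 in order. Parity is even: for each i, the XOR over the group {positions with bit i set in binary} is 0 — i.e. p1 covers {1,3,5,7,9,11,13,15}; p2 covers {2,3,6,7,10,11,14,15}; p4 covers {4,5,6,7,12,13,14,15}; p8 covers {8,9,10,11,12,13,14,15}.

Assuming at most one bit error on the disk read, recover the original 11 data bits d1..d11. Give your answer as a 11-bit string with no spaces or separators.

s1 (pos 1,3,5,7,9,11,13,15): 0⊕1⊕0⊕0⊕1⊕1⊕0⊕1 = 0
s2 (pos 2,3,6,7,10,11,14,15): 0⊕1⊕0⊕0⊕0⊕1⊕1⊕1 = 0
s4 (pos 4,5,6,7,12,13,14,15): 0⊕0⊕0⊕0⊕1⊕0⊕1⊕1 = 1
s8 (pos 8,9,10,11,12,13,14,15): 1⊕1⊕0⊕1⊕1⊕0⊕1⊕1 = 0
Syndrome s8…s1 = 0100 → error at position 4.
Flip position 4: 001000011011011 → 001100011011011
Read data bits from positions 3,5,6,7,9,10,11,12,13,14,15: 10001011011

10001011011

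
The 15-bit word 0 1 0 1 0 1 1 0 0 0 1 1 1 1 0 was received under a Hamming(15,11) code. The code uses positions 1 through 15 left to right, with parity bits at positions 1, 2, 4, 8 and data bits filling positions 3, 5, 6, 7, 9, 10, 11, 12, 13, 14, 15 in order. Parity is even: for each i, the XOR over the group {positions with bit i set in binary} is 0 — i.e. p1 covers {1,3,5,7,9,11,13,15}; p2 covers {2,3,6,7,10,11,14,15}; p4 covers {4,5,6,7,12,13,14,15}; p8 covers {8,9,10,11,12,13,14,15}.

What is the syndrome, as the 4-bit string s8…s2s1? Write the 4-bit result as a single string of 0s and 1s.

0011

s1 (pos 1,3,5,7,9,11,13,15): 0⊕0⊕0⊕1⊕0⊕1⊕1⊕0 = 1
s2 (pos 2,3,6,7,10,11,14,15): 1⊕0⊕1⊕1⊕0⊕1⊕1⊕0 = 1
s4 (pos 4,5,6,7,12,13,14,15): 1⊕0⊕1⊕1⊕1⊕1⊕1⊕0 = 0
s8 (pos 8,9,10,11,12,13,14,15): 0⊕0⊕0⊕1⊕1⊕1⊕1⊕0 = 0
Syndrome s8…s1 = 0011 → error at position 3.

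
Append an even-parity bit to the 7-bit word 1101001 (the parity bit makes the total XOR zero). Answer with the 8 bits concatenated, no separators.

11010010

XOR of the 7 data bits: 1⊕1⊕0⊕1⊕0⊕0⊕1 = 0
Parity bit = 0 (so all 8 bits XOR to 0).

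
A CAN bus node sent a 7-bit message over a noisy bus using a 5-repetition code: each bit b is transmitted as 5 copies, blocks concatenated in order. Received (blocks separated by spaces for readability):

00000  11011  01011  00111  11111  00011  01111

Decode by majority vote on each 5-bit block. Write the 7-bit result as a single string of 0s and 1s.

0111101

Block 1 (00000): 0 ones → 0
Block 2 (11011): 4 ones → 1
Block 3 (01011): 3 ones → 1
Block 4 (00111): 3 ones → 1
Block 5 (11111): 5 ones → 1
Block 6 (00011): 2 ones → 0
Block 7 (01111): 4 ones → 1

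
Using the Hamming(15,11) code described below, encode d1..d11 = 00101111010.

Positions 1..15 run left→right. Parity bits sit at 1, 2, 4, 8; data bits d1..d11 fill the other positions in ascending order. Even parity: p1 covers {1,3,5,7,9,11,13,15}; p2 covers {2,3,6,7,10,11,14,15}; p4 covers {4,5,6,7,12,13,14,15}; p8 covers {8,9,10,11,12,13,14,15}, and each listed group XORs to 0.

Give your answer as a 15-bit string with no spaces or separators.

000101011111010

Place data at non-parity positions: p1 p2 0 p4 0 1 0 p8 1 1 1 1 0 1 0
p1 (pos 1,3,5,7,9,11,13,15): XOR of data positions = 0⊕0⊕0⊕1⊕1⊕0⊕0 = 0
p2 (pos 2,3,6,7,10,11,14,15): XOR of data positions = 0⊕1⊕0⊕1⊕1⊕1⊕0 = 0
p4 (pos 4,5,6,7,12,13,14,15): XOR of data positions = 0⊕1⊕0⊕1⊕0⊕1⊕0 = 1
p8 (pos 8,9,10,11,12,13,14,15): XOR of data positions = 1⊕1⊕1⊕1⊕0⊕1⊕0 = 1
Codeword: 000101011111010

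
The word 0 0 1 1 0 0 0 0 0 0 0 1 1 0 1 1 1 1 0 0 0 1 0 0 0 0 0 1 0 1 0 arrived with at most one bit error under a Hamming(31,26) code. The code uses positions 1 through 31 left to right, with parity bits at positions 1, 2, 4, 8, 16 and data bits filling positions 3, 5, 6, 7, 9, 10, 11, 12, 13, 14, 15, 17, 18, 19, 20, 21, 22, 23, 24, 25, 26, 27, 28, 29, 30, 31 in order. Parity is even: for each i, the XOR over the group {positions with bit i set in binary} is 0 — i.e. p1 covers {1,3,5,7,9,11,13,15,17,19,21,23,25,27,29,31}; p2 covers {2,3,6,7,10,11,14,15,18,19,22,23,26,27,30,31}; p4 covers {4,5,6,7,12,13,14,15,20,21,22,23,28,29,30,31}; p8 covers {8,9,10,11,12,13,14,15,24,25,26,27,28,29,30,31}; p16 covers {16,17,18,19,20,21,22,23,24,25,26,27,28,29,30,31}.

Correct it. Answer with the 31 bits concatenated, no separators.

0011000000011111110001000001010

s1 (pos 1,3,5,7,9,11,13,15,17,19,21,23,25,27,29,31): 0⊕1⊕0⊕0⊕0⊕0⊕1⊕1⊕1⊕0⊕0⊕0⊕0⊕0⊕0⊕0 = 0
s2 (pos 2,3,6,7,10,11,14,15,18,19,22,23,26,27,30,31): 0⊕1⊕0⊕0⊕0⊕0⊕0⊕1⊕1⊕0⊕1⊕0⊕0⊕0⊕1⊕0 = 1
s4 (pos 4,5,6,7,12,13,14,15,20,21,22,23,28,29,30,31): 1⊕0⊕0⊕0⊕1⊕1⊕0⊕1⊕0⊕0⊕1⊕0⊕1⊕0⊕1⊕0 = 1
s8 (pos 8,9,10,11,12,13,14,15,24,25,26,27,28,29,30,31): 0⊕0⊕0⊕0⊕1⊕1⊕0⊕1⊕0⊕0⊕0⊕0⊕1⊕0⊕1⊕0 = 1
s16 (pos 16,17,18,19,20,21,22,23,24,25,26,27,28,29,30,31): 1⊕1⊕1⊕0⊕0⊕0⊕1⊕0⊕0⊕0⊕0⊕0⊕1⊕0⊕1⊕0 = 0
Syndrome s16…s1 = 01110 → error at position 14.
Flip position 14: 0011000000011011110001000001010 → 0011000000011111110001000001010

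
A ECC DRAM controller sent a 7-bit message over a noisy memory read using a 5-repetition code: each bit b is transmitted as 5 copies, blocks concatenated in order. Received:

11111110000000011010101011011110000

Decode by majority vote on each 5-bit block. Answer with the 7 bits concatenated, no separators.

1001110

Block 1 (11111): 5 ones → 1
Block 2 (11000): 2 ones → 0
Block 3 (00000): 0 ones → 0
Block 4 (11010): 3 ones → 1
Block 5 (10101): 3 ones → 1
Block 6 (10111): 4 ones → 1
Block 7 (10000): 1 one → 0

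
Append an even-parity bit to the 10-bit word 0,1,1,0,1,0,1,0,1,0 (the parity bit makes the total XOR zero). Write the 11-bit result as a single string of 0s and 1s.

XOR of the 10 data bits: 0⊕1⊕1⊕0⊕1⊕0⊕1⊕0⊕1⊕0 = 1
Parity bit = 1 (so all 11 bits XOR to 0).

01101010101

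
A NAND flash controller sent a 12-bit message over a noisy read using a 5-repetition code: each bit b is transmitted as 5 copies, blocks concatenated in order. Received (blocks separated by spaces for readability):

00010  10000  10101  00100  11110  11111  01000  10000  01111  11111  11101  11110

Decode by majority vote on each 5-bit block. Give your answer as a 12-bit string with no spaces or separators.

001011001111

Block 1 (00010): 1 one → 0
Block 2 (10000): 1 one → 0
Block 3 (10101): 3 ones → 1
Block 4 (00100): 1 one → 0
Block 5 (11110): 4 ones → 1
Block 6 (11111): 5 ones → 1
Block 7 (01000): 1 one → 0
Block 8 (10000): 1 one → 0
Block 9 (01111): 4 ones → 1
Block 10 (11111): 5 ones → 1
Block 11 (11101): 4 ones → 1
Block 12 (11110): 4 ones → 1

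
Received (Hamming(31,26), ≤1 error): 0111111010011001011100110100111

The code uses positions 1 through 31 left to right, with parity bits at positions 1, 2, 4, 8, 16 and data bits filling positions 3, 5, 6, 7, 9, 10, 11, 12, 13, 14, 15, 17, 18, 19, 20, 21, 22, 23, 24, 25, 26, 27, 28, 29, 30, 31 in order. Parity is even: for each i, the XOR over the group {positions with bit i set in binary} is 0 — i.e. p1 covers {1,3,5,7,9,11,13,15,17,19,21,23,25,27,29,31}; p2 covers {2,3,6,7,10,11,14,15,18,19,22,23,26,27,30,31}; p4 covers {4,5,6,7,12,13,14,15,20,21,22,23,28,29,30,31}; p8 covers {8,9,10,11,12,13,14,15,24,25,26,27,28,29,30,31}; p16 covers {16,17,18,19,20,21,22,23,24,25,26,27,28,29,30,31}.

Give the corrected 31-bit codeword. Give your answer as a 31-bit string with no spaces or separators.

s1 (pos 1,3,5,7,9,11,13,15,17,19,21,23,25,27,29,31): 0⊕1⊕1⊕1⊕1⊕0⊕1⊕0⊕0⊕1⊕0⊕1⊕0⊕0⊕1⊕1 = 1
s2 (pos 2,3,6,7,10,11,14,15,18,19,22,23,26,27,30,31): 1⊕1⊕1⊕1⊕0⊕0⊕0⊕0⊕1⊕1⊕0⊕1⊕1⊕0⊕1⊕1 = 0
s4 (pos 4,5,6,7,12,13,14,15,20,21,22,23,28,29,30,31): 1⊕1⊕1⊕1⊕1⊕1⊕0⊕0⊕1⊕0⊕0⊕1⊕0⊕1⊕1⊕1 = 1
s8 (pos 8,9,10,11,12,13,14,15,24,25,26,27,28,29,30,31): 0⊕1⊕0⊕0⊕1⊕1⊕0⊕0⊕1⊕0⊕1⊕0⊕0⊕1⊕1⊕1 = 0
s16 (pos 16,17,18,19,20,21,22,23,24,25,26,27,28,29,30,31): 1⊕0⊕1⊕1⊕1⊕0⊕0⊕1⊕1⊕0⊕1⊕0⊕0⊕1⊕1⊕1 = 0
Syndrome s16…s1 = 00101 → error at position 5.
Flip position 5: 0111111010011001011100110100111 → 0111011010011001011100110100111

0111011010011001011100110100111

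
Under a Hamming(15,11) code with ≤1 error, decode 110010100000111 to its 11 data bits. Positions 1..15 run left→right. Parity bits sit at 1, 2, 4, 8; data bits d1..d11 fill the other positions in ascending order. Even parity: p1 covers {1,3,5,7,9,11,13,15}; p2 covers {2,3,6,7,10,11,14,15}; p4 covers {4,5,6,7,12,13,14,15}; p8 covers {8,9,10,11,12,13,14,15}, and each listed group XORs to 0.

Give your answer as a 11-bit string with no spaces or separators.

s1 (pos 1,3,5,7,9,11,13,15): 1⊕0⊕1⊕1⊕0⊕0⊕1⊕1 = 1
s2 (pos 2,3,6,7,10,11,14,15): 1⊕0⊕0⊕1⊕0⊕0⊕1⊕1 = 0
s4 (pos 4,5,6,7,12,13,14,15): 0⊕1⊕0⊕1⊕0⊕1⊕1⊕1 = 1
s8 (pos 8,9,10,11,12,13,14,15): 0⊕0⊕0⊕0⊕0⊕1⊕1⊕1 = 1
Syndrome s8…s1 = 1101 → error at position 13.
Flip position 13: 110010100000111 → 110010100000011
Read data bits from positions 3,5,6,7,9,10,11,12,13,14,15: 01010000011

01010000011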